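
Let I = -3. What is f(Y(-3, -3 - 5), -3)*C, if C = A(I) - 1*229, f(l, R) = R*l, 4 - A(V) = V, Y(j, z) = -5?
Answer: -3330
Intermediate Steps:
A(V) = 4 - V
C = -222 (C = (4 - 1*(-3)) - 1*229 = (4 + 3) - 229 = 7 - 229 = -222)
f(Y(-3, -3 - 5), -3)*C = -3*(-5)*(-222) = 15*(-222) = -3330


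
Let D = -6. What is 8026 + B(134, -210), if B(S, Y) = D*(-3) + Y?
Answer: 7834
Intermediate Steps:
B(S, Y) = 18 + Y (B(S, Y) = -6*(-3) + Y = 18 + Y)
8026 + B(134, -210) = 8026 + (18 - 210) = 8026 - 192 = 7834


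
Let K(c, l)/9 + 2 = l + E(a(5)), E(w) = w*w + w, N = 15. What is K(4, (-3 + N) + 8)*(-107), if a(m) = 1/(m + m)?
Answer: -1743993/100 ≈ -17440.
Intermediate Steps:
a(m) = 1/(2*m)
E(w) = w + w**2 (E(w) = w**2 + w = w + w**2)
K(c, l) = -1701/100 + 9*l (K(c, l) = -18 + 9*(l + ((1/2)/5)*(1 + (1/2)/5)) = -18 + 9*(l + ((1/2)*(1/5))*(1 + (1/2)*(1/5))) = -18 + 9*(l + (1 + 1/10)/10) = -18 + 9*(l + (1/10)*(11/10)) = -18 + 9*(l + 11/100) = -18 + 9*(11/100 + l) = -18 + (99/100 + 9*l) = -1701/100 + 9*l)
K(4, (-3 + N) + 8)*(-107) = (-1701/100 + 9*((-3 + 15) + 8))*(-107) = (-1701/100 + 9*(12 + 8))*(-107) = (-1701/100 + 9*20)*(-107) = (-1701/100 + 180)*(-107) = (16299/100)*(-107) = -1743993/100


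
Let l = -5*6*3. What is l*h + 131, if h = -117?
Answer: 10661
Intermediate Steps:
l = -90 (l = -30*3 = -90)
l*h + 131 = -90*(-117) + 131 = 10530 + 131 = 10661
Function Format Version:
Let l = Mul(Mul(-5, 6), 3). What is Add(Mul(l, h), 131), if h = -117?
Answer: 10661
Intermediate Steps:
l = -90 (l = Mul(-30, 3) = -90)
Add(Mul(l, h), 131) = Add(Mul(-90, -117), 131) = Add(10530, 131) = 10661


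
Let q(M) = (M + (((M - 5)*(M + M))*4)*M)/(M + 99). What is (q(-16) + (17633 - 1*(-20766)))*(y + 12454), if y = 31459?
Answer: 138066555909/83 ≈ 1.6635e+9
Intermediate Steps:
q(M) = (M + 8*M²*(-5 + M))/(99 + M) (q(M) = (M + (((-5 + M)*(2*M))*4)*M)/(99 + M) = (M + ((2*M*(-5 + M))*4)*M)/(99 + M) = (M + (8*M*(-5 + M))*M)/(99 + M) = (M + 8*M²*(-5 + M))/(99 + M))
(q(-16) + (17633 - 1*(-20766)))*(y + 12454) = (-16*(1 - 40*(-16) + 8*(-16)²)/(99 - 16) + (17633 - 1*(-20766)))*(31459 + 12454) = (-16*(1 + 640 + 8*256)/83 + (17633 + 20766))*43913 = (-16*1/83*(1 + 640 + 2048) + 38399)*43913 = (-16*1/83*2689 + 38399)*43913 = (-43024/83 + 38399)*43913 = (3144093/83)*43913 = 138066555909/83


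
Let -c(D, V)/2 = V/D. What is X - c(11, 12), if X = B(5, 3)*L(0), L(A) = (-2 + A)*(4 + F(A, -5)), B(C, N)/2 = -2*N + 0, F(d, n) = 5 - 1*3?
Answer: 1608/11 ≈ 146.18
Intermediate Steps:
c(D, V) = -2*V/D
F(d, n) = 2 (F(d, n) = 5 - 3 = 2)
B(C, N) = -4*N (B(C, N) = 2*(-2*N + 0) = 2*(-2*N) = -4*N)
L(A) = -12 + 6*A (L(A) = (-2 + A)*(4 + 2) = (-2 + A)*6 = -12 + 6*A)
X = 144 (X = (-4*3)*(-12 + 6*0) = -12*(-12 + 0) = -12*(-12) = 144)
X - c(11, 12) = 144 - (-2)*12/11 = 144 - 1*(-24/11) = 144 + 24/11 = 1608/11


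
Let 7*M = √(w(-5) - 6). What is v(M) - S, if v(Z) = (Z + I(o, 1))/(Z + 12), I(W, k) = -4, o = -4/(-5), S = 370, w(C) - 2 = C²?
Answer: -124063/335 + 16*√21/1005 ≈ -370.26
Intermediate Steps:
w(C) = 2 + C²
o = ⅘ (o = -4*(-⅕) = ⅘ ≈ 0.80000)
M = √21/7 (M = √((2 + (-5)²) - 6)/7 = √((2 + 25) - 6)/7 = √(27 - 6)/7 = √21/7 ≈ 0.65465)
v(Z) = (-4 + Z)/(12 + Z) (v(Z) = (Z - 4)/(Z + 12) = (-4 + Z)/(12 + Z))
v(M) - S = (-4 + √21/7)/(12 + √21/7) - 1*370 = (-4 + √21/7)/(12 + √21/7) - 370 = -370 + (-4 + √21/7)/(12 + √21/7)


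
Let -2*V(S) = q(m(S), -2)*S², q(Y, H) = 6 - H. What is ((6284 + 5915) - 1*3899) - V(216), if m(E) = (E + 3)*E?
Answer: 194924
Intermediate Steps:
m(E) = E*(3 + E) (m(E) = (3 + E)*E = E*(3 + E))
V(S) = -4*S² (V(S) = -(6 - 1*(-2))*S²/2 = -(6 + 2)*S²/2 = -4*S²)
((6284 + 5915) - 1*3899) - V(216) = ((6284 + 5915) - 1*3899) - (-4)*216² = (12199 - 3899) - (-4)*46656 = 8300 - 1*(-186624) = 8300 + 186624 = 194924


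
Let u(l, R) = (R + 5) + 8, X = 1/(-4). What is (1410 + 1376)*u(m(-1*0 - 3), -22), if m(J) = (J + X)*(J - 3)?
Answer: -25074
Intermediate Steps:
X = -¼ ≈ -0.25000
m(J) = (-3 + J)*(-¼ + J) (m(J) = (J - ¼)*(J - 3) = (-¼ + J)*(-3 + J) = (-3 + J)*(-¼ + J))
u(l, R) = 13 + R (u(l, R) = (5 + R) + 8 = 13 + R)
(1410 + 1376)*u(m(-1*0 - 3), -22) = (1410 + 1376)*(13 - 22) = 2786*(-9) = -25074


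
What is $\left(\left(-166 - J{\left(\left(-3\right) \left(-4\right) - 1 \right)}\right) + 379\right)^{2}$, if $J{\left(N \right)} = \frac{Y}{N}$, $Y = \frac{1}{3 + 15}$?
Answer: $\frac{1778561929}{39204} \approx 45367.0$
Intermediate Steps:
$Y = \frac{1}{18} \approx 0.055556$
$J{\left(N \right)} = \frac{1}{18 N}$
$\left(\left(-166 - J{\left(\left(-3\right) \left(-4\right) - 1 \right)}\right) + 379\right)^{2} = \left(\left(-166 - \frac{1}{18 \left(\left(-3\right) \left(-4\right) - 1\right)}\right) + 379\right)^{2} = \left(\left(-166 - \frac{1}{18 \left(12 - 1\right)}\right) + 379\right)^{2} = \left(\left(-166 - \frac{1}{18 \cdot 11}\right) + 379\right)^{2} = \left(\left(-166 - \frac{1}{18} \cdot \frac{1}{11}\right) + 379\right)^{2} = \left(\left(-166 - \frac{1}{198}\right) + 379\right)^{2} = \left(- \frac{32869}{198} + 379\right)^{2} = \left(\frac{42173}{198}\right)^{2} = \frac{1778561929}{39204}$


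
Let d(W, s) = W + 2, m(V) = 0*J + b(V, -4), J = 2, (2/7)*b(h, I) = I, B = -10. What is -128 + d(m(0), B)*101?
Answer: -1340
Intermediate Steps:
b(h, I) = 7*I/2
m(V) = -14 (m(V) = 0*2 + (7/2)*(-4) = 0 - 14 = -14)
d(W, s) = 2 + W
-128 + d(m(0), B)*101 = -128 + (2 - 14)*101 = -128 - 12*101 = -128 - 1212 = -1340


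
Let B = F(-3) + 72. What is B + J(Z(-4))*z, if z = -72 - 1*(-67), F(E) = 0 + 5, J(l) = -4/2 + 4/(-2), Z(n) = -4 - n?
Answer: 97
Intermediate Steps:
J(l) = -4 (J(l) = -4*½ + 4*(-½) = -2 - 2 = -4)
F(E) = 5
B = 77 (B = 5 + 72 = 77)
z = -5 (z = -72 + 67 = -5)
B + J(Z(-4))*z = 77 - 4*(-5) = 77 + 20 = 97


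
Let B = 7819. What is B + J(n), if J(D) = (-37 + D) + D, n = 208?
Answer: 8198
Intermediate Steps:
J(D) = -37 + 2*D
B + J(n) = 7819 + (-37 + 2*208) = 7819 + (-37 + 416) = 7819 + 379 = 8198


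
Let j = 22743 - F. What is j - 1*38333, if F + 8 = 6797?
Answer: -22379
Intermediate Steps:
F = 6789 (F = -8 + 6797 = 6789)
j = 15954 (j = 22743 - 1*6789 = 22743 - 6789 = 15954)
j - 1*38333 = 15954 - 1*38333 = 15954 - 38333 = -22379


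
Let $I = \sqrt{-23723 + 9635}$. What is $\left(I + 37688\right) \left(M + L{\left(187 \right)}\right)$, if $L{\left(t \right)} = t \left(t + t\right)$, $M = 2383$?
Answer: $2725633848 + 144642 i \sqrt{3522} \approx 2.7256 \cdot 10^{9} + 8.584 \cdot 10^{6} i$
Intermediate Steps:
$L{\left(t \right)} = 2 t^{2}$ ($L{\left(t \right)} = t 2 t = 2 t^{2}$)
$I = 2 i \sqrt{3522}$ ($I = \sqrt{-14088} = 2 i \sqrt{3522} \approx 118.69 i$)
$\left(I + 37688\right) \left(M + L{\left(187 \right)}\right) = \left(2 i \sqrt{3522} + 37688\right) \left(2383 + 2 \cdot 187^{2}\right) = \left(37688 + 2 i \sqrt{3522}\right) \left(2383 + 2 \cdot 34969\right) = \left(37688 + 2 i \sqrt{3522}\right) \left(2383 + 69938\right) = \left(37688 + 2 i \sqrt{3522}\right) 72321 = 2725633848 + 144642 i \sqrt{3522}$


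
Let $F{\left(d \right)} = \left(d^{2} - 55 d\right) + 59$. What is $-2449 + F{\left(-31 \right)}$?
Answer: $276$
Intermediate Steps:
$F{\left(d \right)} = 59 + d^{2} - 55 d$
$-2449 + F{\left(-31 \right)} = -2449 + \left(59 + \left(-31\right)^{2} - -1705\right) = -2449 + \left(59 + 961 + 1705\right) = -2449 + 2725 = 276$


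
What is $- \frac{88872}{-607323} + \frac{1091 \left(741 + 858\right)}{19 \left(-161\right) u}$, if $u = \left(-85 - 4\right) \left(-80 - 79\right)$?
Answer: $\frac{309733623249}{2921082528623} \approx 0.10603$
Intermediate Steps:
$u = 14151$ ($u = \left(-89\right) \left(-159\right) = 14151$)
$- \frac{88872}{-607323} + \frac{1091 \left(741 + 858\right)}{19 \left(-161\right) u} = - \frac{88872}{-607323} + \frac{1091 \left(741 + 858\right)}{19 \left(-161\right) 14151} = \left(-88872\right) \left(- \frac{1}{607323}\right) + \frac{1091 \cdot 1599}{\left(-3059\right) 14151} = \frac{29624}{202441} + \frac{1744509}{-43287909} = \frac{29624}{202441} + 1744509 \left(- \frac{1}{43287909}\right) = \frac{29624}{202441} - \frac{581503}{14429303} = \frac{309733623249}{2921082528623}$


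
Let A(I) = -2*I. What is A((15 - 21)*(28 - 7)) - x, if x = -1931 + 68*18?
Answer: 959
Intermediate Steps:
x = -707 (x = -1931 + 1224 = -707)
A((15 - 21)*(28 - 7)) - x = -2*(15 - 21)*(28 - 7) - 1*(-707) = -(-12)*21 + 707 = -2*(-126) + 707 = 252 + 707 = 959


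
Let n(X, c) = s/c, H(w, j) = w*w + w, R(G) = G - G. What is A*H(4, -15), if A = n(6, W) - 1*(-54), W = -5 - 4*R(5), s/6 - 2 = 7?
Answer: 864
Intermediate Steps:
s = 54 (s = 12 + 6*7 = 12 + 42 = 54)
R(G) = 0
W = -5 (W = -5 - 4*0 = -5 + 0 = -5)
H(w, j) = w + w² (H(w, j) = w² + w = w + w²)
n(X, c) = 54/c
A = 216/5 (A = 54/(-5) - 1*(-54) = 54*(-⅕) + 54 = -54/5 + 54 = 216/5 ≈ 43.200)
A*H(4, -15) = 216*(4*(1 + 4))/5 = 216*(4*5)/5 = (216/5)*20 = 864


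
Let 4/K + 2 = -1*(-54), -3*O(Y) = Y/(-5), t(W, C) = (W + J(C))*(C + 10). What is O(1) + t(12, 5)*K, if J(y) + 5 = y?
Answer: 2713/195 ≈ 13.913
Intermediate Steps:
J(y) = -5 + y
t(W, C) = (10 + C)*(-5 + C + W) (t(W, C) = (W + (-5 + C))*(C + 10) = (-5 + C + W)*(10 + C) = (10 + C)*(-5 + C + W))
O(Y) = Y/15 (O(Y) = -Y/(3*(-5)) = -Y*(-1)/(3*5) = -(-1)*Y/15 = Y/15)
K = 1/13 (K = 4/(-2 - 1*(-54)) = 4/(-2 + 54) = 4/52 = 4*(1/52) = 1/13 ≈ 0.076923)
O(1) + t(12, 5)*K = (1/15)*1 + (-50 + 5**2 + 5*5 + 10*12 + 5*12)*(1/13) = 1/15 + (-50 + 25 + 25 + 120 + 60)*(1/13) = 1/15 + 180*(1/13) = 1/15 + 180/13 = 2713/195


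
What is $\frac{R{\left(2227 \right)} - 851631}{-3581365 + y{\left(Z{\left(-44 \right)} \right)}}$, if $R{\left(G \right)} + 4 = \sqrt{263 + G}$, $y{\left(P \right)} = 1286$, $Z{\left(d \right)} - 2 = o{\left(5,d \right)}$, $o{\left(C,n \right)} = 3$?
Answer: $\frac{851635}{3580079} - \frac{\sqrt{2490}}{3580079} \approx 0.23787$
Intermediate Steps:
$Z{\left(d \right)} = 5$ ($Z{\left(d \right)} = 2 + 3 = 5$)
$R{\left(G \right)} = -4 + \sqrt{263 + G}$
$\frac{R{\left(2227 \right)} - 851631}{-3581365 + y{\left(Z{\left(-44 \right)} \right)}} = \frac{\left(-4 + \sqrt{263 + 2227}\right) - 851631}{-3581365 + 1286} = \frac{\left(-4 + \sqrt{2490}\right) - 851631}{-3580079} = \left(-851635 + \sqrt{2490}\right) \left(- \frac{1}{3580079}\right) = \frac{851635}{3580079} - \frac{\sqrt{2490}}{3580079}$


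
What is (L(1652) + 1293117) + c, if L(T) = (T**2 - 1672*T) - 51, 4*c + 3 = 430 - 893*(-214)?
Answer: 5231633/4 ≈ 1.3079e+6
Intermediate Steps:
c = 191529/4 (c = -3/4 + (430 - 893*(-214))/4 = -3/4 + (430 + 191102)/4 = -3/4 + (1/4)*191532 = -3/4 + 47883 = 191529/4 ≈ 47882.)
L(T) = -51 + T**2 - 1672*T
(L(1652) + 1293117) + c = ((-51 + 1652**2 - 1672*1652) + 1293117) + 191529/4 = ((-51 + 2729104 - 2762144) + 1293117) + 191529/4 = (-33091 + 1293117) + 191529/4 = 1260026 + 191529/4 = 5231633/4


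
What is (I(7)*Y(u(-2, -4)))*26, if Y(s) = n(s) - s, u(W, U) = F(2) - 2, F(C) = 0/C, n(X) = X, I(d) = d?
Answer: 0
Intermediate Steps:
F(C) = 0
u(W, U) = -2 (u(W, U) = 0 - 2 = -2)
Y(s) = 0 (Y(s) = s - s = 0)
(I(7)*Y(u(-2, -4)))*26 = (7*0)*26 = 0*26 = 0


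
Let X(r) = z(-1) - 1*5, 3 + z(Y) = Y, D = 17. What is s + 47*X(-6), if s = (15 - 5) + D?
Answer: -396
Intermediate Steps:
z(Y) = -3 + Y
X(r) = -9 (X(r) = (-3 - 1) - 1*5 = -4 - 5 = -9)
s = 27 (s = (15 - 5) + 17 = 10 + 17 = 27)
s + 47*X(-6) = 27 + 47*(-9) = 27 - 423 = -396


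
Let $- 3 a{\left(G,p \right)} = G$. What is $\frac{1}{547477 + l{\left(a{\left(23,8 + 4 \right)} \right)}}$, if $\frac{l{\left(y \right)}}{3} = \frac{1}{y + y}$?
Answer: $\frac{46}{25183933} \approx 1.8266 \cdot 10^{-6}$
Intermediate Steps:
$a{\left(G,p \right)} = - \frac{G}{3}$
$l{\left(y \right)} = \frac{3}{2 y}$ ($l{\left(y \right)} = \frac{3}{y + y} = \frac{3}{2 y}$)
$\frac{1}{547477 + l{\left(a{\left(23,8 + 4 \right)} \right)}} = \frac{1}{547477 + \frac{3}{2 \left(\left(- \frac{1}{3}\right) 23\right)}} = \frac{1}{547477 + \frac{3}{2 \left(- \frac{23}{3}\right)}} = \frac{1}{547477 + \frac{3}{2} \left(- \frac{3}{23}\right)} = \frac{1}{547477 - \frac{9}{46}} = \frac{1}{\frac{25183933}{46}} = \frac{46}{25183933}$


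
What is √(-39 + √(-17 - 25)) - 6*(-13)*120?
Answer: 9360 + √(-39 + I*√42) ≈ 9360.5 + 6.2664*I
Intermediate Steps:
√(-39 + √(-17 - 25)) - 6*(-13)*120 = √(-39 + √(-42)) + 78*120 = √(-39 + I*√42) + 9360 = 9360 + √(-39 + I*√42)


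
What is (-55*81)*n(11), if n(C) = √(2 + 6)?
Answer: -8910*√2 ≈ -12601.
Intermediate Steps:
n(C) = 2*√2 (n(C) = √8 = 2*√2)
(-55*81)*n(11) = (-55*81)*(2*√2) = -8910*√2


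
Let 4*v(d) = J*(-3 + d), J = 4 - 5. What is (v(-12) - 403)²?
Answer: 2550409/16 ≈ 1.5940e+5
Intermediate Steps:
J = -1
v(d) = ¾ - d/4 (v(d) = (-(-3 + d))/4 = (3 - d)/4 = ¾ - d/4)
(v(-12) - 403)² = ((¾ - ¼*(-12)) - 403)² = ((¾ + 3) - 403)² = (15/4 - 403)² = (-1597/4)² = 2550409/16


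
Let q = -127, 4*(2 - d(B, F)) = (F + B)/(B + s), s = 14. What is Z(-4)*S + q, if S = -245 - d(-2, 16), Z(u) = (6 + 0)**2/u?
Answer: 16747/8 ≈ 2093.4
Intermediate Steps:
d(B, F) = 2 - (B + F)/(4*(14 + B)) (d(B, F) = 2 - (F + B)/(4*(B + 14)) = 2 - (B + F)/(4*(14 + B)))
Z(u) = 36/u (Z(u) = 6**2/u = 36/u)
S = -5921/24 (S = -245 - (112 - 1*16 + 7*(-2))/(4*(14 - 2)) = -245 - (112 - 16 - 14)/(4*12) = -245 - 82/(4*12) = -245 - 1*41/24 = -245 - 41/24 = -5921/24 ≈ -246.71)
Z(-4)*S + q = (36/(-4))*(-5921/24) - 127 = (36*(-1/4))*(-5921/24) - 127 = -9*(-5921/24) - 127 = 17763/8 - 127 = 16747/8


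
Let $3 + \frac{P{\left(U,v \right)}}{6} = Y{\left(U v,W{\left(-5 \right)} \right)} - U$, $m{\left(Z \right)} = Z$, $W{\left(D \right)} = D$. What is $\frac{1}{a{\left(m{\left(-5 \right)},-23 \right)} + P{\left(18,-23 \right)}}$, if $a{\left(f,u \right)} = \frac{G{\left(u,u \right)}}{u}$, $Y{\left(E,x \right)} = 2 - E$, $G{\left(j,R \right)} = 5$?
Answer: $\frac{23}{54505} \approx 0.00042198$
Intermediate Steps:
$a{\left(f,u \right)} = \frac{5}{u}$
$P{\left(U,v \right)} = -6 - 6 U - 6 U v$ ($P{\left(U,v \right)} = -18 + 6 \left(\left(2 - U v\right) - U\right) = -18 + 6 \left(2 - U - U v\right) = -18 - \left(-12 + 6 U + 6 U v\right) = -6 - 6 U - 6 U v$)
$\frac{1}{a{\left(m{\left(-5 \right)},-23 \right)} + P{\left(18,-23 \right)}} = \frac{1}{\frac{5}{-23} - \left(114 - 2484\right)} = \frac{1}{5 \left(- \frac{1}{23}\right) - -2370} = \frac{1}{- \frac{5}{23} + 2370} = \frac{1}{\frac{54505}{23}} = \frac{23}{54505}$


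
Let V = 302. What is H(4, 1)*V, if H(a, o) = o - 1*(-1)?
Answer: 604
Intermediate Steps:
H(a, o) = 1 + o (H(a, o) = o + 1 = 1 + o)
H(4, 1)*V = (1 + 1)*302 = 2*302 = 604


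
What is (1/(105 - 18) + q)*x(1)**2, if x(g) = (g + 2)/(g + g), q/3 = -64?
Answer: -50109/116 ≈ -431.97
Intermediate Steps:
q = -192 (q = 3*(-64) = -192)
x(g) = (2 + g)/(2*g) (x(g) = (2 + g)/((2*g)) = (2 + g)*(1/(2*g)) = (2 + g)/(2*g))
(1/(105 - 18) + q)*x(1)**2 = (1/(105 - 18) - 192)*((1/2)*(2 + 1)/1)**2 = (1/87 - 192)*((1/2)*1*3)**2 = (1/87 - 192)*(3/2)**2 = -16703/87*9/4 = -50109/116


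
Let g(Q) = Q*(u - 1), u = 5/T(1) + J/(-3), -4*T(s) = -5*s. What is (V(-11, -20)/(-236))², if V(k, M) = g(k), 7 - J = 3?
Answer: 3025/501264 ≈ 0.0060347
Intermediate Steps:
J = 4 (J = 7 - 1*3 = 7 - 3 = 4)
T(s) = 5*s/4 (T(s) = -(-5)*s/4 = 5*s/4)
u = 8/3 (u = 5/(((5/4)*1)) + 4/(-3) = 5/(5/4) + 4*(-⅓) = 5*(⅘) - 4/3 = 4 - 4/3 = 8/3 ≈ 2.6667)
g(Q) = 5*Q/3 (g(Q) = Q*(8/3 - 1) = Q*(5/3) = 5*Q/3)
V(k, M) = 5*k/3
(V(-11, -20)/(-236))² = (((5/3)*(-11))/(-236))² = (-55/3*(-1/236))² = (55/708)² = 3025/501264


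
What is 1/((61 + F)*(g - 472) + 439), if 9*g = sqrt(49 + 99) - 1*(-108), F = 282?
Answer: -12744621/2005234000709 - 6174*sqrt(37)/2005234000709 ≈ -6.3744e-6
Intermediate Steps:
g = 12 + 2*sqrt(37)/9 (g = (sqrt(49 + 99) - 1*(-108))/9 = (sqrt(148) + 108)/9 = (2*sqrt(37) + 108)/9 = (108 + 2*sqrt(37))/9 = 12 + 2*sqrt(37)/9 ≈ 13.352)
1/((61 + F)*(g - 472) + 439) = 1/((61 + 282)*((12 + 2*sqrt(37)/9) - 472) + 439) = 1/(343*(-460 + 2*sqrt(37)/9) + 439) = 1/((-157780 + 686*sqrt(37)/9) + 439) = 1/(-157341 + 686*sqrt(37)/9)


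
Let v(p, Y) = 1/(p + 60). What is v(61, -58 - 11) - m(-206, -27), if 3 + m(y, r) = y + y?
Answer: 50216/121 ≈ 415.01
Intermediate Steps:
m(y, r) = -3 + 2*y (m(y, r) = -3 + (y + y) = -3 + 2*y)
v(p, Y) = 1/(60 + p)
v(61, -58 - 11) - m(-206, -27) = 1/(60 + 61) - (-3 + 2*(-206)) = 1/121 - (-3 - 412) = 1/121 - 1*(-415) = 1/121 + 415 = 50216/121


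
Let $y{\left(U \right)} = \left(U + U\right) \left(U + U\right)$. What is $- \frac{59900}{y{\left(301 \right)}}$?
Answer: $- \frac{14975}{90601} \approx -0.16529$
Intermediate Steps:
$y{\left(U \right)} = 4 U^{2}$ ($y{\left(U \right)} = 2 U 2 U = 4 U^{2}$)
$- \frac{59900}{y{\left(301 \right)}} = - \frac{59900}{4 \cdot 301^{2}} = - \frac{59900}{4 \cdot 90601} = - \frac{59900}{362404} = \left(-59900\right) \frac{1}{362404} = - \frac{14975}{90601}$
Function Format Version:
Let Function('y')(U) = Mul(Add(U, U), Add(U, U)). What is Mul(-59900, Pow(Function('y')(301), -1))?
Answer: Rational(-14975, 90601) ≈ -0.16529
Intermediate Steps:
Function('y')(U) = Mul(4, Pow(U, 2)) (Function('y')(U) = Mul(Mul(2, U), Mul(2, U)) = Mul(4, Pow(U, 2)))
Mul(-59900, Pow(Function('y')(301), -1)) = Mul(-59900, Pow(Mul(4, Pow(301, 2)), -1)) = Mul(-59900, Pow(Mul(4, 90601), -1)) = Mul(-59900, Pow(362404, -1)) = Mul(-59900, Rational(1, 362404)) = Rational(-14975, 90601)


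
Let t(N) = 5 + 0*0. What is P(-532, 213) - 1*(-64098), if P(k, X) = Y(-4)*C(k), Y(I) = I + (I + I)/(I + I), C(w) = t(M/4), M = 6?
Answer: 64083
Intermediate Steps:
t(N) = 5 (t(N) = 5 + 0 = 5)
C(w) = 5
Y(I) = 1 + I (Y(I) = I + (2*I)/((2*I)) = I + (2*I)*(1/(2*I)) = I + 1 = 1 + I)
P(k, X) = -15 (P(k, X) = (1 - 4)*5 = -3*5 = -15)
P(-532, 213) - 1*(-64098) = -15 - 1*(-64098) = -15 + 64098 = 64083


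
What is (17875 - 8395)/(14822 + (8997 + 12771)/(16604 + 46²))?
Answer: 7394400/11562067 ≈ 0.63954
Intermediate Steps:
(17875 - 8395)/(14822 + (8997 + 12771)/(16604 + 46²)) = 9480/(14822 + 21768/(16604 + 2116)) = 9480/(14822 + 21768/18720) = 9480/(14822 + 21768*(1/18720)) = 9480/(14822 + 907/780) = 9480/(11562067/780) = 9480*(780/11562067) = 7394400/11562067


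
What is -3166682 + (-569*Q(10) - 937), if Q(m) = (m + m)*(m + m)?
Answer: -3395219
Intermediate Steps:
Q(m) = 4*m² (Q(m) = (2*m)*(2*m) = 4*m²)
-3166682 + (-569*Q(10) - 937) = -3166682 + (-2276*10² - 937) = -3166682 + (-2276*100 - 937) = -3166682 + (-569*400 - 937) = -3166682 + (-227600 - 937) = -3166682 - 228537 = -3395219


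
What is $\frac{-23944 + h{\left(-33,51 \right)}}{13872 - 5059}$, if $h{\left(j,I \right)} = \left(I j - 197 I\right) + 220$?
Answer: $- \frac{35454}{8813} \approx -4.0229$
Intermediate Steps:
$h{\left(j,I \right)} = 220 - 197 I + I j$ ($h{\left(j,I \right)} = \left(- 197 I + I j\right) + 220 = 220 - 197 I + I j$)
$\frac{-23944 + h{\left(-33,51 \right)}}{13872 - 5059} = \frac{-23944 + \left(220 - 10047 + 51 \left(-33\right)\right)}{13872 - 5059} = \frac{-23944 - 11510}{8813} = \left(-23944 - 11510\right) \frac{1}{8813} = \left(-35454\right) \frac{1}{8813} = - \frac{35454}{8813}$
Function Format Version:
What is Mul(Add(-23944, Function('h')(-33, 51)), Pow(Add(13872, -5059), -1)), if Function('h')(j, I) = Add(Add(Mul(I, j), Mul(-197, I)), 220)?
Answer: Rational(-35454, 8813) ≈ -4.0229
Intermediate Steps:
Function('h')(j, I) = Add(220, Mul(-197, I), Mul(I, j)) (Function('h')(j, I) = Add(Add(Mul(-197, I), Mul(I, j)), 220) = Add(220, Mul(-197, I), Mul(I, j)))
Mul(Add(-23944, Function('h')(-33, 51)), Pow(Add(13872, -5059), -1)) = Mul(Add(-23944, Add(220, Mul(-197, 51), Mul(51, -33))), Pow(Add(13872, -5059), -1)) = Mul(Add(-23944, Add(220, -10047, -1683)), Pow(8813, -1)) = Mul(Add(-23944, -11510), Rational(1, 8813)) = Mul(-35454, Rational(1, 8813)) = Rational(-35454, 8813)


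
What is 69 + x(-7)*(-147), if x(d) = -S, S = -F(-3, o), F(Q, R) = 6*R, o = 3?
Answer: -2577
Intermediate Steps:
S = -18 (S = -6*3 = -1*18 = -18)
x(d) = 18 (x(d) = -1*(-18) = 18)
69 + x(-7)*(-147) = 69 + 18*(-147) = 69 - 2646 = -2577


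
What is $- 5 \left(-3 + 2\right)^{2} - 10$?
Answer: $-15$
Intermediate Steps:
$- 5 \left(-3 + 2\right)^{2} - 10 = - 5 \left(-1\right)^{2} - 10 = \left(-5\right) 1 - 10 = -5 - 10 = -15$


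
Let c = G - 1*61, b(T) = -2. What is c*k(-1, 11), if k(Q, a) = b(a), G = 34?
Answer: 54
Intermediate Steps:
k(Q, a) = -2
c = -27 (c = 34 - 1*61 = 34 - 61 = -27)
c*k(-1, 11) = -27*(-2) = 54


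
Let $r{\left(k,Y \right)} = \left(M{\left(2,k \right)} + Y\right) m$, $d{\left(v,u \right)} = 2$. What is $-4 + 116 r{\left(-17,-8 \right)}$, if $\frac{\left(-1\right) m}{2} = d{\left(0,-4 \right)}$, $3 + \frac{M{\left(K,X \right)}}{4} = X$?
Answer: $40828$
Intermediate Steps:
$M{\left(K,X \right)} = -12 + 4 X$
$m = -4$ ($m = \left(-2\right) 2 = -4$)
$r{\left(k,Y \right)} = 48 - 16 k - 4 Y$ ($r{\left(k,Y \right)} = \left(\left(-12 + 4 k\right) + Y\right) \left(-4\right) = \left(-12 + Y + 4 k\right) \left(-4\right) = 48 - 16 k - 4 Y$)
$-4 + 116 r{\left(-17,-8 \right)} = -4 + 116 \left(48 - -272 - -32\right) = -4 + 116 \left(48 + 272 + 32\right) = -4 + 116 \cdot 352 = -4 + 40832 = 40828$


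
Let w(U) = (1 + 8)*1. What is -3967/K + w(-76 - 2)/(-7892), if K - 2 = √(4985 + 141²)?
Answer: 31195685/98105452 - 3967*√24866/24862 ≈ -24.843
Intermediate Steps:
w(U) = 9 (w(U) = 9*1 = 9)
K = 2 + √24866 (K = 2 + √(4985 + 141²) = 2 + √(4985 + 19881) = 2 + √24866 ≈ 159.69)
-3967/K + w(-76 - 2)/(-7892) = -3967/(2 + √24866) + 9/(-7892) = -3967/(2 + √24866) + 9*(-1/7892) = -3967/(2 + √24866) - 9/7892 = -9/7892 - 3967/(2 + √24866)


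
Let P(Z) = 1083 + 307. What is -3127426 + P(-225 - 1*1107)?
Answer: -3126036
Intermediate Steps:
P(Z) = 1390
-3127426 + P(-225 - 1*1107) = -3127426 + 1390 = -3126036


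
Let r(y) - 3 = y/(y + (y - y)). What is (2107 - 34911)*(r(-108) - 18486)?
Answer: 606283528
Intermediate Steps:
r(y) = 4 (r(y) = 3 + y/(y + (y - y)) = 3 + y/(y + 0) = 3 + y/y = 3 + 1 = 4)
(2107 - 34911)*(r(-108) - 18486) = (2107 - 34911)*(4 - 18486) = -32804*(-18482) = 606283528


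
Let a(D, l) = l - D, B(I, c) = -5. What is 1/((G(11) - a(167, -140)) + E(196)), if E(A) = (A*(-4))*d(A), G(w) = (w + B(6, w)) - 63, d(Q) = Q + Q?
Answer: -1/307078 ≈ -3.2565e-6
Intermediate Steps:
d(Q) = 2*Q
G(w) = -68 + w (G(w) = (w - 5) - 63 = (-5 + w) - 63 = -68 + w)
E(A) = -8*A**2 (E(A) = (A*(-4))*(2*A) = (-4*A)*(2*A) = -8*A**2)
1/((G(11) - a(167, -140)) + E(196)) = 1/(((-68 + 11) - (-140 - 1*167)) - 8*196**2) = 1/((-57 - (-140 - 167)) - 8*38416) = 1/((-57 - 1*(-307)) - 307328) = 1/((-57 + 307) - 307328) = 1/(250 - 307328) = 1/(-307078) = -1/307078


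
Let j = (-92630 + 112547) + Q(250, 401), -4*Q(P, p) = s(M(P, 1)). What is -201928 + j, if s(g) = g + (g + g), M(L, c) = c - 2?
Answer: -728041/4 ≈ -1.8201e+5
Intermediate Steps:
M(L, c) = -2 + c
s(g) = 3*g (s(g) = g + 2*g = 3*g)
Q(P, p) = ¾ (Q(P, p) = -3*(-2 + 1)/4 = -3*(-1)/4 = -¼*(-3) = ¾)
j = 79671/4 (j = (-92630 + 112547) + ¾ = 19917 + ¾ = 79671/4 ≈ 19918.)
-201928 + j = -201928 + 79671/4 = -728041/4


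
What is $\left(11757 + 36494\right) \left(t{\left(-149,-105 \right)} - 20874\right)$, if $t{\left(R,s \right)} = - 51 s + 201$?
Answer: $-739108818$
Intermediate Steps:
$t{\left(R,s \right)} = 201 - 51 s$
$\left(11757 + 36494\right) \left(t{\left(-149,-105 \right)} - 20874\right) = \left(11757 + 36494\right) \left(\left(201 - -5355\right) - 20874\right) = 48251 \left(\left(201 + 5355\right) - 20874\right) = 48251 \left(5556 - 20874\right) = 48251 \left(-15318\right) = -739108818$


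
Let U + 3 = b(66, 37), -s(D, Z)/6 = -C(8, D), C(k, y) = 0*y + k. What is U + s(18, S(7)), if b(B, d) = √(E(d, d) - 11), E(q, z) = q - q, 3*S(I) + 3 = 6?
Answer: 45 + I*√11 ≈ 45.0 + 3.3166*I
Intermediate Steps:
S(I) = 1 (S(I) = -1 + (⅓)*6 = -1 + 2 = 1)
E(q, z) = 0
C(k, y) = k (C(k, y) = 0 + k = k)
b(B, d) = I*√11 (b(B, d) = √(0 - 11) = √(-11) = I*√11)
s(D, Z) = 48 (s(D, Z) = -(-6)*8 = -6*(-8) = 48)
U = -3 + I*√11 ≈ -3.0 + 3.3166*I
U + s(18, S(7)) = (-3 + I*√11) + 48 = 45 + I*√11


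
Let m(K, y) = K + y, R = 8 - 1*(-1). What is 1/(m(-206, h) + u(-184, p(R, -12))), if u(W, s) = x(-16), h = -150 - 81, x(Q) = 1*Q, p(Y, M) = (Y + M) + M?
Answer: -1/453 ≈ -0.0022075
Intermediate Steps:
R = 9 (R = 8 + 1 = 9)
p(Y, M) = Y + 2*M (p(Y, M) = (M + Y) + M = Y + 2*M)
x(Q) = Q
h = -231
u(W, s) = -16
1/(m(-206, h) + u(-184, p(R, -12))) = 1/((-206 - 231) - 16) = 1/(-437 - 16) = 1/(-453) = -1/453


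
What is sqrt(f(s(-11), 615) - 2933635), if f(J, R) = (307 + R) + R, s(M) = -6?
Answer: I*sqrt(2932098) ≈ 1712.3*I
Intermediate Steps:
f(J, R) = 307 + 2*R
sqrt(f(s(-11), 615) - 2933635) = sqrt((307 + 2*615) - 2933635) = sqrt((307 + 1230) - 2933635) = sqrt(1537 - 2933635) = sqrt(-2932098) = I*sqrt(2932098)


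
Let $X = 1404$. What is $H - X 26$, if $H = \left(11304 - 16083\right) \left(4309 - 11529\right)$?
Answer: $34467876$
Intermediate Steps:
$H = 34504380$ ($H = \left(-4779\right) \left(-7220\right) = 34504380$)
$H - X 26 = 34504380 - 1404 \cdot 26 = 34504380 - 36504 = 34467876$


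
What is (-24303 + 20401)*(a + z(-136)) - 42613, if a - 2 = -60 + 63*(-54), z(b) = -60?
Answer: 13692427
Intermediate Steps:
a = -3460 (a = 2 + (-60 + 63*(-54)) = 2 + (-60 - 3402) = 2 - 3462 = -3460)
(-24303 + 20401)*(a + z(-136)) - 42613 = (-24303 + 20401)*(-3460 - 60) - 42613 = -3902*(-3520) - 42613 = 13735040 - 42613 = 13692427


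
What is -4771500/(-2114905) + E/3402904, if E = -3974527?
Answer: 1566241882213/1439363736824 ≈ 1.0881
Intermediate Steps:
-4771500/(-2114905) + E/3402904 = -4771500/(-2114905) - 3974527/3402904 = -4771500*(-1/2114905) - 3974527*1/3402904 = 954300/422981 - 3974527/3402904 = 1566241882213/1439363736824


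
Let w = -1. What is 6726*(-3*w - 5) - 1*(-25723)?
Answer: 12271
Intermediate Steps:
6726*(-3*w - 5) - 1*(-25723) = 6726*(-3*(-1) - 5) - 1*(-25723) = 6726*(3 - 5) + 25723 = 6726*(-2) + 25723 = -13452 + 25723 = 12271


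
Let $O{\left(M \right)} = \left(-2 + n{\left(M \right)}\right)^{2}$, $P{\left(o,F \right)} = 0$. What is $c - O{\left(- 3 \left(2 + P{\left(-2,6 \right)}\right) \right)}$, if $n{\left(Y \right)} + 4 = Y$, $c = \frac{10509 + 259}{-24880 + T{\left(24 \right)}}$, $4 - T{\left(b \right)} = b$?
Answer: $- \frac{899092}{6225} \approx -144.43$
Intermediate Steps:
$T{\left(b \right)} = 4 - b$
$c = - \frac{2692}{6225}$ ($c = \frac{10509 + 259}{-24880 + \left(4 - 24\right)} = \frac{10768}{-24880 + \left(4 - 24\right)} = \frac{10768}{-24880 - 20} = \frac{10768}{-24900} = 10768 \left(- \frac{1}{24900}\right) = - \frac{2692}{6225} \approx -0.43245$)
$n{\left(Y \right)} = -4 + Y$
$O{\left(M \right)} = \left(-6 + M\right)^{2}$ ($O{\left(M \right)} = \left(-2 + \left(-4 + M\right)\right)^{2} = \left(-6 + M\right)^{2}$)
$c - O{\left(- 3 \left(2 + P{\left(-2,6 \right)}\right) \right)} = - \frac{2692}{6225} - \left(-6 - 3 \left(2 + 0\right)\right)^{2} = - \frac{2692}{6225} - \left(-6 - 6\right)^{2} = - \frac{2692}{6225} - \left(-12\right)^{2} = - \frac{2692}{6225} - 144 = - \frac{899092}{6225}$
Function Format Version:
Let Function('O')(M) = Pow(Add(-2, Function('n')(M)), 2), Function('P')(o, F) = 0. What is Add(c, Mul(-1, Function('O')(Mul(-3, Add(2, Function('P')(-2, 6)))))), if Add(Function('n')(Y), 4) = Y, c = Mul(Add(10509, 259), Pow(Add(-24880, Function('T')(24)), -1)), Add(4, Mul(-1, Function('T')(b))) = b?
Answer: Rational(-899092, 6225) ≈ -144.43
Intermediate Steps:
Function('T')(b) = Add(4, Mul(-1, b))
c = Rational(-2692, 6225) (c = Mul(Add(10509, 259), Pow(Add(-24880, Add(4, Mul(-1, 24))), -1)) = Mul(10768, Pow(Add(-24880, Add(4, -24)), -1)) = Mul(10768, Pow(Add(-24880, -20), -1)) = Mul(10768, Pow(-24900, -1)) = Mul(10768, Rational(-1, 24900)) = Rational(-2692, 6225) ≈ -0.43245)
Function('n')(Y) = Add(-4, Y)
Function('O')(M) = Pow(Add(-6, M), 2) (Function('O')(M) = Pow(Add(-2, Add(-4, M)), 2) = Pow(Add(-6, M), 2))
Add(c, Mul(-1, Function('O')(Mul(-3, Add(2, Function('P')(-2, 6)))))) = Add(Rational(-2692, 6225), Mul(-1, Pow(Add(-6, Mul(-3, Add(2, 0))), 2))) = Add(Rational(-2692, 6225), Mul(-1, Pow(Add(-6, Mul(-3, 2)), 2))) = Add(Rational(-2692, 6225), Mul(-1, Pow(Add(-6, -6), 2))) = Add(Rational(-2692, 6225), Mul(-1, Pow(-12, 2))) = Add(Rational(-2692, 6225), Mul(-1, 144)) = Add(Rational(-2692, 6225), -144) = Rational(-899092, 6225)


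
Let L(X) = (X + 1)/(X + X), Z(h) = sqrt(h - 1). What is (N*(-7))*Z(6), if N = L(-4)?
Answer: -21*sqrt(5)/8 ≈ -5.8697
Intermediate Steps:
Z(h) = sqrt(-1 + h)
L(X) = (1 + X)/(2*X) (L(X) = (1 + X)/((2*X)) = (1 + X)*(1/(2*X)) = (1 + X)/(2*X))
N = 3/8 (N = (1/2)*(1 - 4)/(-4) = (1/2)*(-1/4)*(-3) = 3/8 ≈ 0.37500)
(N*(-7))*Z(6) = ((3/8)*(-7))*sqrt(-1 + 6) = -21*sqrt(5)/8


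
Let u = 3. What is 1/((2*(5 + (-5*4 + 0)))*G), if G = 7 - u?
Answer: -1/120 ≈ -0.0083333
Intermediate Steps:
G = 4 (G = 7 - 1*3 = 7 - 3 = 4)
1/((2*(5 + (-5*4 + 0)))*G) = 1/((2*(5 + (-5*4 + 0)))*4) = 1/((2*(5 + (-20 + 0)))*4) = 1/((2*(5 - 20))*4) = 1/((2*(-15))*4) = 1/(-30*4) = 1/(-120) = -1/120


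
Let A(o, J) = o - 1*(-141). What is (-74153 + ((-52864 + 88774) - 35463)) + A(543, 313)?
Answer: -73022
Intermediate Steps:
A(o, J) = 141 + o (A(o, J) = o + 141 = 141 + o)
(-74153 + ((-52864 + 88774) - 35463)) + A(543, 313) = (-74153 + ((-52864 + 88774) - 35463)) + (141 + 543) = (-74153 + (35910 - 35463)) + 684 = (-74153 + 447) + 684 = -73706 + 684 = -73022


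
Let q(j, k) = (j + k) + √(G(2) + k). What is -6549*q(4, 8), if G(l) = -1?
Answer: -78588 - 6549*√7 ≈ -95915.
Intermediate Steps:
q(j, k) = j + k + √(-1 + k) (q(j, k) = (j + k) + √(-1 + k) = j + k + √(-1 + k))
-6549*q(4, 8) = -6549*(4 + 8 + √(-1 + 8)) = -6549*(4 + 8 + √7) = -6549*(12 + √7) = -78588 - 6549*√7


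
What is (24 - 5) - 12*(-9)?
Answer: 127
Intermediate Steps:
(24 - 5) - 12*(-9) = 19 + 108 = 127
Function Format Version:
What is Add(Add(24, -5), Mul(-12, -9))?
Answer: 127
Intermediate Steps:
Add(Add(24, -5), Mul(-12, -9)) = Add(19, 108) = 127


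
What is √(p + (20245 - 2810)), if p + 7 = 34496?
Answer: 2*√12981 ≈ 227.87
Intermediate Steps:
p = 34489 (p = -7 + 34496 = 34489)
√(p + (20245 - 2810)) = √(34489 + (20245 - 2810)) = √(34489 + 17435) = √51924 = 2*√12981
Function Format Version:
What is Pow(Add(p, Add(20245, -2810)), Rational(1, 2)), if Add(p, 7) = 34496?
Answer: Mul(2, Pow(12981, Rational(1, 2))) ≈ 227.87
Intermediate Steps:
p = 34489 (p = Add(-7, 34496) = 34489)
Pow(Add(p, Add(20245, -2810)), Rational(1, 2)) = Pow(Add(34489, Add(20245, -2810)), Rational(1, 2)) = Pow(Add(34489, 17435), Rational(1, 2)) = Pow(51924, Rational(1, 2)) = Mul(2, Pow(12981, Rational(1, 2)))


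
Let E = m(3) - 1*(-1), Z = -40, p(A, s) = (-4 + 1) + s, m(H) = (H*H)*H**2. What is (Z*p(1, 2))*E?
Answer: 3280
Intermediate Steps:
m(H) = H**4 (m(H) = H**2*H**2 = H**4)
p(A, s) = -3 + s
E = 82 (E = 3**4 - 1*(-1) = 81 + 1 = 82)
(Z*p(1, 2))*E = -40*(-3 + 2)*82 = -40*(-1)*82 = 40*82 = 3280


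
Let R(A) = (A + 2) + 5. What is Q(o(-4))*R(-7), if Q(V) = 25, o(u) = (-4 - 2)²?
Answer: 0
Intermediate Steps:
R(A) = 7 + A (R(A) = (2 + A) + 5 = 7 + A)
o(u) = 36 (o(u) = (-6)² = 36)
Q(o(-4))*R(-7) = 25*(7 - 7) = 25*0 = 0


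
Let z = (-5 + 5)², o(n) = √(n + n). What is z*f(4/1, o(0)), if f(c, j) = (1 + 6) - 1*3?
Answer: 0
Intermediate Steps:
o(n) = √2*√n (o(n) = √(2*n) = √2*√n)
f(c, j) = 4 (f(c, j) = 7 - 3 = 4)
z = 0 (z = 0² = 0)
z*f(4/1, o(0)) = 0*4 = 0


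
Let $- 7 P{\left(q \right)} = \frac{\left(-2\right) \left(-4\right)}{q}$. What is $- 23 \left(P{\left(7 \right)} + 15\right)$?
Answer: $- \frac{16721}{49} \approx -341.25$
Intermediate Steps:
$P{\left(q \right)} = - \frac{8}{7 q}$ ($P{\left(q \right)} = - \frac{\left(-2\right) \left(-4\right) \frac{1}{q}}{7} = - \frac{8 \frac{1}{q}}{7} = - \frac{8}{7 q}$)
$- 23 \left(P{\left(7 \right)} + 15\right) = - 23 \left(- \frac{8}{7 \cdot 7} + 15\right) = - 23 \left(\left(- \frac{8}{7}\right) \frac{1}{7} + 15\right) = - 23 \left(- \frac{8}{49} + 15\right) = \left(-23\right) \frac{727}{49} = - \frac{16721}{49}$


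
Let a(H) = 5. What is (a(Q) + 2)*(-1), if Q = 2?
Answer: -7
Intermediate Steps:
(a(Q) + 2)*(-1) = (5 + 2)*(-1) = 7*(-1) = -7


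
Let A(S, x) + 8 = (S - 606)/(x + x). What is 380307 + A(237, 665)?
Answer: 505797301/1330 ≈ 3.8030e+5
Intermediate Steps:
A(S, x) = -8 + (-606 + S)/(2*x) (A(S, x) = -8 + (S - 606)/(x + x) = -8 + (-606 + S)/((2*x)) = -8 + (-606 + S)*(1/(2*x)) = -8 + (-606 + S)/(2*x))
380307 + A(237, 665) = 380307 + (½)*(-606 + 237 - 16*665)/665 = 380307 + (½)*(1/665)*(-606 + 237 - 10640) = 380307 + (½)*(1/665)*(-11009) = 380307 - 11009/1330 = 505797301/1330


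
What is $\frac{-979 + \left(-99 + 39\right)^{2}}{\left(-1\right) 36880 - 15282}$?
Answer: $- \frac{2621}{52162} \approx -0.050247$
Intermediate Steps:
$\frac{-979 + \left(-99 + 39\right)^{2}}{\left(-1\right) 36880 - 15282} = \frac{-979 + \left(-60\right)^{2}}{-36880 - 15282} = \frac{-979 + 3600}{-52162} = 2621 \left(- \frac{1}{52162}\right) = - \frac{2621}{52162}$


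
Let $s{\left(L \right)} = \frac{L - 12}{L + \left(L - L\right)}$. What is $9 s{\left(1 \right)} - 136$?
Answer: $-235$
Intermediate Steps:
$s{\left(L \right)} = \frac{-12 + L}{L}$ ($s{\left(L \right)} = \frac{-12 + L}{L + 0} = \frac{-12 + L}{L}$)
$9 s{\left(1 \right)} - 136 = 9 \frac{-12 + 1}{1} - 136 = 9 \cdot 1 \left(-11\right) - 136 = 9 \left(-11\right) - 136 = -99 - 136 = -235$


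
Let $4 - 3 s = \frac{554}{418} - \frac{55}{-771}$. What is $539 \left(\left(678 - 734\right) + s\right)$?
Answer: $- \frac{1305941042}{43947} \approx -29716.0$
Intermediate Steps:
$s = \frac{419494}{483417}$ ($s = \frac{4}{3} - \frac{\frac{554}{418} - \frac{55}{-771}}{3} = \frac{4}{3} - \frac{554 \cdot \frac{1}{418} - - \frac{55}{771}}{3} = \frac{4}{3} - \frac{\frac{277}{209} + \frac{55}{771}}{3} = \frac{4}{3} - \frac{225062}{483417} = \frac{419494}{483417} \approx 0.86777$)
$539 \left(\left(678 - 734\right) + s\right) = 539 \left(\left(678 - 734\right) + \frac{419494}{483417}\right) = 539 \left(-56 + \frac{419494}{483417}\right) = 539 \left(- \frac{26651858}{483417}\right) = - \frac{1305941042}{43947}$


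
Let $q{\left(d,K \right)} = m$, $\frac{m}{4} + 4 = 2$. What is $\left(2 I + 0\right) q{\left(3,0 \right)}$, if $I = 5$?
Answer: $-80$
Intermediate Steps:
$m = -8$ ($m = -16 + 4 \cdot 2 = -16 + 8 = -8$)
$q{\left(d,K \right)} = -8$
$\left(2 I + 0\right) q{\left(3,0 \right)} = \left(2 \cdot 5 + 0\right) \left(-8\right) = \left(10 + 0\right) \left(-8\right) = 10 \left(-8\right) = -80$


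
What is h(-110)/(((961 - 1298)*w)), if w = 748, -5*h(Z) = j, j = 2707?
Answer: 2707/1260380 ≈ 0.0021478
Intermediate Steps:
h(Z) = -2707/5 (h(Z) = -1/5*2707 = -2707/5)
h(-110)/(((961 - 1298)*w)) = -2707*1/(748*(961 - 1298))/5 = -2707/(5*((-337*748))) = -2707/5/(-252076) = -2707/5*(-1/252076) = 2707/1260380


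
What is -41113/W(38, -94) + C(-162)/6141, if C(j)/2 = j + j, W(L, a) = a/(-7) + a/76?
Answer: -973339618/288627 ≈ -3372.3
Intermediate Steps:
W(L, a) = -69*a/532 (W(L, a) = a*(-⅐) + a*(1/76) = -a/7 + a/76 = -69*a/532)
C(j) = 4*j (C(j) = 2*(j + j) = 2*(2*j) = 4*j)
-41113/W(38, -94) + C(-162)/6141 = -41113/((-69/532*(-94))) + (4*(-162))/6141 = -41113/3243/266 - 648*1/6141 = -41113*266/3243 - 216/2047 = -10936058/3243 - 216/2047 = -973339618/288627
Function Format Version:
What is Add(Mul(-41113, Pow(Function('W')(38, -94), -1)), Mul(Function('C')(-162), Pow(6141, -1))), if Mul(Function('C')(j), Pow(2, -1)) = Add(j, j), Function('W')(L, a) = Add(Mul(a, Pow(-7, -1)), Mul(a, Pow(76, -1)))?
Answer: Rational(-973339618, 288627) ≈ -3372.3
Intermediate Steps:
Function('W')(L, a) = Mul(Rational(-69, 532), a) (Function('W')(L, a) = Add(Mul(a, Rational(-1, 7)), Mul(a, Rational(1, 76))) = Add(Mul(Rational(-1, 7), a), Mul(Rational(1, 76), a)) = Mul(Rational(-69, 532), a))
Function('C')(j) = Mul(4, j) (Function('C')(j) = Mul(2, Add(j, j)) = Mul(2, Mul(2, j)) = Mul(4, j))
Add(Mul(-41113, Pow(Function('W')(38, -94), -1)), Mul(Function('C')(-162), Pow(6141, -1))) = Add(Mul(-41113, Pow(Mul(Rational(-69, 532), -94), -1)), Mul(Mul(4, -162), Pow(6141, -1))) = Add(Mul(-41113, Pow(Rational(3243, 266), -1)), Mul(-648, Rational(1, 6141))) = Add(Mul(-41113, Rational(266, 3243)), Rational(-216, 2047)) = Add(Rational(-10936058, 3243), Rational(-216, 2047)) = Rational(-973339618, 288627)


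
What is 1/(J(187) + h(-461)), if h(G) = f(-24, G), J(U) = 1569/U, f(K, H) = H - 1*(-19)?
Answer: -187/81085 ≈ -0.0023062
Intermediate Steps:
f(K, H) = 19 + H (f(K, H) = H + 19 = 19 + H)
h(G) = 19 + G
1/(J(187) + h(-461)) = 1/(1569/187 + (19 - 461)) = 1/(1569*(1/187) - 442) = 1/(1569/187 - 442) = 1/(-81085/187) = -187/81085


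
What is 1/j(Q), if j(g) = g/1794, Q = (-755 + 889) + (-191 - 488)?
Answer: -1794/545 ≈ -3.2917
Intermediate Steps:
Q = -545 (Q = 134 - 679 = -545)
j(g) = g/1794 (j(g) = g*(1/1794) = g/1794)
1/j(Q) = 1/((1/1794)*(-545)) = 1/(-545/1794) = -1794/545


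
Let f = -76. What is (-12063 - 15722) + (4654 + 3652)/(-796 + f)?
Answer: -12118413/436 ≈ -27795.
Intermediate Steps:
(-12063 - 15722) + (4654 + 3652)/(-796 + f) = (-12063 - 15722) + (4654 + 3652)/(-796 - 76) = -27785 + 8306/(-872) = -27785 + 8306*(-1/872) = -27785 - 4153/436 = -12118413/436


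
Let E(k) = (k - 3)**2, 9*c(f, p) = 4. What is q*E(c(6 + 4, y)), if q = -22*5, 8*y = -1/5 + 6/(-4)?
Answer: -58190/81 ≈ -718.39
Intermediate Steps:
y = -17/80 (y = (-1/5 + 6/(-4))/8 = (-1*1/5 + 6*(-1/4))/8 = (-1/5 - 3/2)/8 = (1/8)*(-17/10) = -17/80 ≈ -0.21250)
c(f, p) = 4/9 (c(f, p) = (1/9)*4 = 4/9)
q = -110
E(k) = (-3 + k)**2
q*E(c(6 + 4, y)) = -110*(-3 + 4/9)**2 = -110*(-23/9)**2 = -110*529/81 = -58190/81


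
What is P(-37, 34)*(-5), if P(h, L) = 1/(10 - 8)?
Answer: -5/2 ≈ -2.5000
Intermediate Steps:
P(h, L) = 1/2
P(-37, 34)*(-5) = (1/2)*(-5) = -5/2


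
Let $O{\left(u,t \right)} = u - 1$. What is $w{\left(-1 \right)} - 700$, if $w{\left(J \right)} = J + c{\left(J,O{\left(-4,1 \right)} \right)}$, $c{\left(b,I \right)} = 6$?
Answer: $-695$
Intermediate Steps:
$O{\left(u,t \right)} = -1 + u$ ($O{\left(u,t \right)} = u - 1 = -1 + u$)
$w{\left(J \right)} = 6 + J$ ($w{\left(J \right)} = J + 6 = 6 + J$)
$w{\left(-1 \right)} - 700 = \left(6 - 1\right) - 700 = 5 - 700 = -695$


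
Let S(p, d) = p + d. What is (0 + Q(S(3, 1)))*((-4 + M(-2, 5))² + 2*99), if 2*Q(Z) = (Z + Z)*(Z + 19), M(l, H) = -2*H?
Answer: 36248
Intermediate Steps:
S(p, d) = d + p
Q(Z) = Z*(19 + Z) (Q(Z) = ((Z + Z)*(Z + 19))/2 = ((2*Z)*(19 + Z))/2 = (2*Z*(19 + Z))/2 = Z*(19 + Z))
(0 + Q(S(3, 1)))*((-4 + M(-2, 5))² + 2*99) = (0 + (1 + 3)*(19 + (1 + 3)))*((-4 - 2*5)² + 2*99) = (0 + 4*(19 + 4))*((-4 - 10)² + 198) = (0 + 4*23)*((-14)² + 198) = (0 + 92)*(196 + 198) = 92*394 = 36248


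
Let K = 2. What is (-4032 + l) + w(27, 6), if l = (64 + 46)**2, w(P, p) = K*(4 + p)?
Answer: 8088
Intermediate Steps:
w(P, p) = 8 + 2*p (w(P, p) = 2*(4 + p) = 8 + 2*p)
l = 12100 (l = 110**2 = 12100)
(-4032 + l) + w(27, 6) = (-4032 + 12100) + (8 + 2*6) = 8068 + (8 + 12) = 8068 + 20 = 8088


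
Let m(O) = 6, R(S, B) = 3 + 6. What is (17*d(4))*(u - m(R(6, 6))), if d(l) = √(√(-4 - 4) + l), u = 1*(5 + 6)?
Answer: 85*√(4 + 2*I*√2) ≈ 179.3 + 56.987*I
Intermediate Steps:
R(S, B) = 9
u = 11 (u = 1*11 = 11)
d(l) = √(l + 2*I*√2) (d(l) = √(√(-8) + l) = √(2*I*√2 + l) = √(l + 2*I*√2))
(17*d(4))*(u - m(R(6, 6))) = (17*√(4 + 2*I*√2))*(11 - 1*6) = (17*√(4 + 2*I*√2))*(11 - 6) = (17*√(4 + 2*I*√2))*5 = 85*√(4 + 2*I*√2)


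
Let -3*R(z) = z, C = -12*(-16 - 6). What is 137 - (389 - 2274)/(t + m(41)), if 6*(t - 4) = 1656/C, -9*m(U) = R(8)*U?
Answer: 2518871/10213 ≈ 246.63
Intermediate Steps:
C = 264 (C = -12*(-22) = 264)
R(z) = -z/3
m(U) = 8*U/27 (m(U) = -(-⅓*8)*U/9 = -(-8)*U/27 = 8*U/27)
t = 111/22 (t = 4 + (1656/264)/6 = 4 + (1656*(1/264))/6 = 4 + (⅙)*(69/11) = 4 + 23/22 = 111/22 ≈ 5.0455)
137 - (389 - 2274)/(t + m(41)) = 137 - (389 - 2274)/(111/22 + (8/27)*41) = 137 - (-1885)/(111/22 + 328/27) = 137 - (-1885)/10213/594 = 137 - (-1885)*594/10213 = 137 - 1*(-1119690/10213) = 137 + 1119690/10213 = 2518871/10213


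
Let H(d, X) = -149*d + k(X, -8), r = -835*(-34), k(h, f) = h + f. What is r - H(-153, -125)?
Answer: 5726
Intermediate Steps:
k(h, f) = f + h
r = 28390
H(d, X) = -8 + X - 149*d (H(d, X) = -149*d + (-8 + X) = -8 + X - 149*d)
r - H(-153, -125) = 28390 - (-8 - 125 - 149*(-153)) = 28390 - (-8 - 125 + 22797) = 28390 - 1*22664 = 28390 - 22664 = 5726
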